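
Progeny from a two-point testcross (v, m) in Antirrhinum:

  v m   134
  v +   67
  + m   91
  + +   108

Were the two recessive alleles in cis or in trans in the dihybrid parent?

The two most frequent classes are + + (108) and v m (134); these are the parental (non-recombinant) types.
So the F1 carried + + on one chromosome and v m on the other — the recessive alleles are on the same chromosome (cis / coupling).

cis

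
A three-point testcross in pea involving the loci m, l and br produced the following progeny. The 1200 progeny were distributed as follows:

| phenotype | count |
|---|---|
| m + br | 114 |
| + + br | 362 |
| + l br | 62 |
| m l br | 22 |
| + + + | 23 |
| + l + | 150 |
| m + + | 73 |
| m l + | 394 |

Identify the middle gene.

br

The two most frequent reciprocal classes, m l + and + + br, are the parental types, so the F1 was m l + / + + br.
The two rarest classes, m l br and + + +, are the double crossovers. Comparing them with the parentals, only the br allele has switched, so br is the middle locus and the order is m – br – l.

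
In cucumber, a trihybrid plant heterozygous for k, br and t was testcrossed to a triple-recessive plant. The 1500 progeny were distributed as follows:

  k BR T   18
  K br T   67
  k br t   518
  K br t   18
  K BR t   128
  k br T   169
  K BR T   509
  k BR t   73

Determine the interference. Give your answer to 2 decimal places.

0.08

The two most frequent reciprocal classes, K BR T and k br t, are the parental types, so the F1 was K BR T / k br t.
The two rarest classes, k BR T and K br t, are the double crossovers. Comparing them with the parentals, only the k allele has switched, so k is the middle locus and the order is br – k – t.
br–k: (140 + 36)/1500 = 0.1173; k–t: (297 + 36)/1500 = 0.2220.
Expected DCO frequency = 0.1173 × 0.2220 ≈ 0.02604; observed = 36/1500 ≈ 0.02400.
Coefficient of coincidence = 0.02400/0.02604 ≈ 0.92; interference = 1 − 0.92 = 0.08.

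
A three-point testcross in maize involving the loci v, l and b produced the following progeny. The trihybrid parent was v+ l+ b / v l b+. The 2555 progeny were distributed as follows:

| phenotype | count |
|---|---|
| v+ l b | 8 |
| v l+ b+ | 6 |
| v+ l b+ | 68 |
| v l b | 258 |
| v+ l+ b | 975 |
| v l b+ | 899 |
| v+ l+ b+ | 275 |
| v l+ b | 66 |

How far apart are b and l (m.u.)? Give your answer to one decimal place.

The two rarest classes, v+ l b and v l+ b+, are the double crossovers. Comparing them with the parentals, only the l allele has switched, so l is the middle locus and the order is b – l – v.
Crossovers in the b–l interval produce the single-crossover classes v+ l+ b+ and v l b (275 + 258 = 533) plus the double crossovers (14).
RF(b–l) = (533 + 14) / 2555 = 547/2555 = 0.2141 → 21.4 m.u.

21.4 m.u.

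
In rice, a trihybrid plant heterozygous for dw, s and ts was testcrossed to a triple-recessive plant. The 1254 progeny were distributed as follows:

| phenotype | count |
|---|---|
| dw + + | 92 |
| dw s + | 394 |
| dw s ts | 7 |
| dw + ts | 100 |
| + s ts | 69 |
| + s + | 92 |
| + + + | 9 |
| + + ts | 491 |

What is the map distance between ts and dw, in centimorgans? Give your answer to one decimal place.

The two most frequent reciprocal classes, + + ts and dw s +, are the parental types, so the F1 was + + ts / dw s +.
The two rarest classes, + + + and dw s ts, are the double crossovers. Comparing them with the parentals, only the ts allele has switched, so ts is the middle locus and the order is s – ts – dw.
Crossovers in the ts–dw interval produce the single-crossover classes dw + ts and + s + (100 + 92 = 192) plus the double crossovers (16).
RF(ts–dw) = (192 + 16) / 1254 = 208/1254 = 0.1659 → 16.6 centimorgans.

16.6 centimorgans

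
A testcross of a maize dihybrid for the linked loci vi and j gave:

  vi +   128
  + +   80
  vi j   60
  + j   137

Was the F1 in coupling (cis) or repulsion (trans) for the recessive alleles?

trans

The two most frequent classes are + j (137) and vi + (128); these are the parental (non-recombinant) types.
So the F1 carried + j on one chromosome and vi + on the other — the recessive alleles are on opposite chromosomes (trans / repulsion).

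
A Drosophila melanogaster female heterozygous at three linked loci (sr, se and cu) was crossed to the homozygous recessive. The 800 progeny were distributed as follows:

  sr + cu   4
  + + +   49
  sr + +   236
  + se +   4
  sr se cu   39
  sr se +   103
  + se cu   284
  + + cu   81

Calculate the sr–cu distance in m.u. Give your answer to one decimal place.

12.0 m.u.

The two most frequent reciprocal classes, sr + + and + se cu, are the parental types, so the F1 was sr + + / + se cu.
The two rarest classes, sr + cu and + se +, are the double crossovers. Comparing them with the parentals, only the cu allele has switched, so cu is the middle locus and the order is sr – cu – se.
Crossovers in the sr–cu interval produce the single-crossover classes + + + and sr se cu (49 + 39 = 88) plus the double crossovers (8).
RF(sr–cu) = (88 + 8) / 800 = 96/800 = 0.1200 → 12.0 m.u.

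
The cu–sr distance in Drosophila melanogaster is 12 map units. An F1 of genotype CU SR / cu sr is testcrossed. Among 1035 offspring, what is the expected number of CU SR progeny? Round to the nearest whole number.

455

A map distance of 12 map units corresponds to a recombination frequency of 0.120.
The F1 is CU SR / cu sr, so CU SR is a parental gamete class with expected frequency (1 − r)/2 = 0.880/2 = 0.4400.
Expected number = 0.4400 × 1035 = 455.40 ≈ 455.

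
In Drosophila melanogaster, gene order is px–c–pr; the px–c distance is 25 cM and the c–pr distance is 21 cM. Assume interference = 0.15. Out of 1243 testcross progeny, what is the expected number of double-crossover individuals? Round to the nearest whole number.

55

Map distances give recombination frequencies of 0.250 and 0.210 for the two intervals.
With interference 0.15 (so coincidence = 0.85), expected double-crossover frequency = 0.250 × 0.210 × 0.85 = 0.04462.
Expected number = 0.04462 × 1243 = 55.47 ≈ 55.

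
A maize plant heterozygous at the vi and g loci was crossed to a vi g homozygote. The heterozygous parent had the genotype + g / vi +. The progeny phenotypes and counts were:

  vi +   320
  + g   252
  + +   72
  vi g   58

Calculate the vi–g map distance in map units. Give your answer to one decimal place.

18.5 map units

The recombinant classes are + + and vi g: 72 + 58 = 130.
Recombination frequency = 130/702 = 0.1852 ≈ 18.5%, i.e. 18.5 map units.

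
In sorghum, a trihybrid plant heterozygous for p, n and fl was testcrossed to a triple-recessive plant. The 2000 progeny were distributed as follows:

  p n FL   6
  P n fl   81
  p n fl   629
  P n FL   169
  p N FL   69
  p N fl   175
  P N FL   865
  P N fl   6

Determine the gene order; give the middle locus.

fl

The two most frequent reciprocal classes, P N FL and p n fl, are the parental types, so the F1 was P N FL / p n fl.
The two rarest classes, P N fl and p n FL, are the double crossovers. Comparing them with the parentals, only the fl allele has switched, so fl is the middle locus and the order is n – fl – p.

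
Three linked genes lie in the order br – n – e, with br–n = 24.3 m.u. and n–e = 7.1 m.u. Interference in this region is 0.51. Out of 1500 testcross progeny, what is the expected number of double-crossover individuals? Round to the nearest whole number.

Map distances give recombination frequencies of 0.243 and 0.071 for the two intervals.
With interference 0.51 (so coincidence = 0.49), expected double-crossover frequency = 0.243 × 0.071 × 0.49 = 0.00845.
Expected number = 0.00845 × 1500 = 12.68 ≈ 13.

13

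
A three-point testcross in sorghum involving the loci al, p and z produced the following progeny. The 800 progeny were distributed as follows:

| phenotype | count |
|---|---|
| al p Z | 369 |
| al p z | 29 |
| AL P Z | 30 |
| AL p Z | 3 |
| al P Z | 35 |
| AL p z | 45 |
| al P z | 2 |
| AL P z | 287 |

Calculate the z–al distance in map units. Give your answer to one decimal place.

8.0 map units

The two most frequent reciprocal classes, AL P z and al p Z, are the parental types, so the F1 was AL P z / al p Z.
The two rarest classes, al P z and AL p Z, are the double crossovers. Comparing them with the parentals, only the al allele has switched, so al is the middle locus and the order is p – al – z.
Crossovers in the al–z interval produce the single-crossover classes AL P Z and al p z (30 + 29 = 59) plus the double crossovers (5).
RF(al–z) = (59 + 5) / 800 = 64/800 = 0.0800 → 8.0 map units.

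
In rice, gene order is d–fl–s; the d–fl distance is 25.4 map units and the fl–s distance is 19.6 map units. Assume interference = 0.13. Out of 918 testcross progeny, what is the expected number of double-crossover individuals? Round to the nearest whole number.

40

Map distances give recombination frequencies of 0.254 and 0.196 for the two intervals.
With interference 0.13 (so coincidence = 0.87), expected double-crossover frequency = 0.254 × 0.196 × 0.87 = 0.04331.
Expected number = 0.04331 × 918 = 39.76 ≈ 40.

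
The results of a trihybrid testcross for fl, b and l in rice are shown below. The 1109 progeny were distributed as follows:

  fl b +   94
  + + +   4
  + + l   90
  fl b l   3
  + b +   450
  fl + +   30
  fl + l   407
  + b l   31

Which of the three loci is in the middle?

The two most frequent reciprocal classes, + b + and fl + l, are the parental types, so the F1 was + b + / fl + l.
The two rarest classes, + + + and fl b l, are the double crossovers. Comparing them with the parentals, only the b allele has switched, so b is the middle locus and the order is fl – b – l.

b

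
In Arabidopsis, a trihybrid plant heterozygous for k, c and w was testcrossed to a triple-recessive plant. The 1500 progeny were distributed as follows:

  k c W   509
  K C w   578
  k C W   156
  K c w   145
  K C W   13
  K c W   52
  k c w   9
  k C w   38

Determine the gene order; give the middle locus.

w

The two most frequent reciprocal classes, K C w and k c W, are the parental types, so the F1 was K C w / k c W.
The two rarest classes, K C W and k c w, are the double crossovers. Comparing them with the parentals, only the w allele has switched, so w is the middle locus and the order is k – w – c.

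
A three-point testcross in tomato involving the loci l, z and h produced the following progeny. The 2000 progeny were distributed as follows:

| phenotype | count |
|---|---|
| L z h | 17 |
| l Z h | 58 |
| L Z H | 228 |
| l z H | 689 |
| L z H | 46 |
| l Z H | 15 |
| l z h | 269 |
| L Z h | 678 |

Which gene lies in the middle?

The two most frequent reciprocal classes, L Z h and l z H, are the parental types, so the F1 was L Z h / l z H.
The two rarest classes, L z h and l Z H, are the double crossovers. Comparing them with the parentals, only the z allele has switched, so z is the middle locus and the order is h – z – l.

z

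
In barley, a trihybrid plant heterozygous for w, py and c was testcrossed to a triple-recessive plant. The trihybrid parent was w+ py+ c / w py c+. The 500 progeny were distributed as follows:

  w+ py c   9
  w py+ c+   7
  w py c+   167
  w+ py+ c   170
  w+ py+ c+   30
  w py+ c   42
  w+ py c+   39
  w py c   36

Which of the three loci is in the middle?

py

The two rarest classes, w+ py c and w py+ c+, are the double crossovers. Comparing them with the parentals, only the py allele has switched, so py is the middle locus and the order is w – py – c.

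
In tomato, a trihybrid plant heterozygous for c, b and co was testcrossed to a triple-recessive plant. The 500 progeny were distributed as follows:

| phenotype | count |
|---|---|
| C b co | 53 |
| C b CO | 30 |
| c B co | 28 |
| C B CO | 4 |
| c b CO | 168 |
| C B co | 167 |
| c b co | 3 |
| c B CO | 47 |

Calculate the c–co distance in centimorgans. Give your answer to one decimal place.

The two most frequent reciprocal classes, C B co and c b CO, are the parental types, so the F1 was C B co / c b CO.
The two rarest classes, C B CO and c b co, are the double crossovers. Comparing them with the parentals, only the co allele has switched, so co is the middle locus and the order is c – co – b.
Crossovers in the c–co interval produce the single-crossover classes c B co and C b CO (28 + 30 = 58) plus the double crossovers (7).
RF(c–co) = (58 + 7) / 500 = 65/500 = 0.1300 → 13.0 centimorgans.

13.0 centimorgans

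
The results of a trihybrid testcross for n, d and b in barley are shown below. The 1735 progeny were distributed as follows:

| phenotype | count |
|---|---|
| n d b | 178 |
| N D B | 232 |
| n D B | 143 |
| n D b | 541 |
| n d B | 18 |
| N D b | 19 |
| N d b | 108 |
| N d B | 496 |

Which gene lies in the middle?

n

The two most frequent reciprocal classes, N d B and n D b, are the parental types, so the F1 was N d B / n D b.
The two rarest classes, n d B and N D b, are the double crossovers. Comparing them with the parentals, only the n allele has switched, so n is the middle locus and the order is b – n – d.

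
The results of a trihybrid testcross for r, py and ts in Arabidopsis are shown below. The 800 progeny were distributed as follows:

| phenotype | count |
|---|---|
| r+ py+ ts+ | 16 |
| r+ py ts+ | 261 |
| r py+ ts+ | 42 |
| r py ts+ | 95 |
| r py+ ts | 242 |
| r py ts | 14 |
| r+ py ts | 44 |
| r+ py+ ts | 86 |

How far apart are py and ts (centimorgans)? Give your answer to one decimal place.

14.5 centimorgans

The two most frequent reciprocal classes, r py+ ts and r+ py ts+, are the parental types, so the F1 was r py+ ts / r+ py ts+.
The two rarest classes, r py ts and r+ py+ ts+, are the double crossovers. Comparing them with the parentals, only the py allele has switched, so py is the middle locus and the order is ts – py – r.
Crossovers in the ts–py interval produce the single-crossover classes r py+ ts+ and r+ py ts (42 + 44 = 86) plus the double crossovers (30).
RF(ts–py) = (86 + 30) / 800 = 116/800 = 0.1450 → 14.5 centimorgans.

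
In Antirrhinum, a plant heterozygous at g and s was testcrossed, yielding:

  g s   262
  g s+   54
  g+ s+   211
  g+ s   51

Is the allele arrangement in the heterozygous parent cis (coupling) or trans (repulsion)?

cis

The two most frequent classes are g+ s+ (211) and g s (262); these are the parental (non-recombinant) types.
So the F1 carried g+ s+ on one chromosome and g s on the other — the recessive alleles are on the same chromosome (cis / coupling).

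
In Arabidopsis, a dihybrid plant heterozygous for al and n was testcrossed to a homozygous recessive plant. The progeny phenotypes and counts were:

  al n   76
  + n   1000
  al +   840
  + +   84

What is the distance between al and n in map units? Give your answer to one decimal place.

The two most frequent classes, + n (1000) and al + (840), are the parental types, so the F1 was + n / al +.
The recombinant classes are + + and al n: 84 + 76 = 160.
Recombination frequency = 160/2000 = 0.0800 ≈ 8.0%, i.e. 8.0 map units.

8.0 map units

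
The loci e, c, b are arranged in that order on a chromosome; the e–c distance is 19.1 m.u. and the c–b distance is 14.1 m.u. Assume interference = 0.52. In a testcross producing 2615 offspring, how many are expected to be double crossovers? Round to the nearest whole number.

Map distances give recombination frequencies of 0.191 and 0.141 for the two intervals.
With interference 0.52 (so coincidence = 0.48), expected double-crossover frequency = 0.191 × 0.141 × 0.48 = 0.01293.
Expected number = 0.01293 × 2615 = 33.80 ≈ 34.

34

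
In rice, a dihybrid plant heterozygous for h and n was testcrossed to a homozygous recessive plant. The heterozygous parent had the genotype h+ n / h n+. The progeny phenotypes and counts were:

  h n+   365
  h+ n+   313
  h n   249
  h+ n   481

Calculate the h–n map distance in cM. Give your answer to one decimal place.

39.9 cM

The recombinant classes are h+ n+ and h n: 313 + 249 = 562.
Recombination frequency = 562/1408 = 0.3991 ≈ 39.9%, i.e. 39.9 cM.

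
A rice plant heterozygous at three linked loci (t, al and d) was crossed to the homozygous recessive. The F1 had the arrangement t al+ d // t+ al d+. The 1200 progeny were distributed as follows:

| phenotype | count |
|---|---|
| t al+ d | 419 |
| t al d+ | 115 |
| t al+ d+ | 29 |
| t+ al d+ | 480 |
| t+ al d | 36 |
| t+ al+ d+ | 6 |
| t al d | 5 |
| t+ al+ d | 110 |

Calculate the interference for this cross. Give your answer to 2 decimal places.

The two rarest classes, t al d and t+ al+ d+, are the double crossovers. Comparing them with the parentals, only the al allele has switched, so al is the middle locus and the order is d – al – t.
d–al: (65 + 11)/1200 = 0.0633; al–t: (225 + 11)/1200 = 0.1967.
Expected DCO frequency = 0.0633 × 0.1967 ≈ 0.01245; observed = 11/1200 ≈ 0.00917.
Coefficient of coincidence = 0.00917/0.01245 ≈ 0.74; interference = 1 − 0.74 = 0.26.

0.26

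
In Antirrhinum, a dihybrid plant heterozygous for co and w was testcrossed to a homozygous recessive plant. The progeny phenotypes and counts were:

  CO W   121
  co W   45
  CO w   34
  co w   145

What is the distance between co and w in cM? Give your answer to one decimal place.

The two most frequent classes, CO W (121) and co w (145), are the parental types, so the F1 was CO W / co w.
The recombinant classes are CO w and co W: 34 + 45 = 79.
Recombination frequency = 79/345 = 0.2290 ≈ 22.9%, i.e. 22.9 cM.

22.9 cM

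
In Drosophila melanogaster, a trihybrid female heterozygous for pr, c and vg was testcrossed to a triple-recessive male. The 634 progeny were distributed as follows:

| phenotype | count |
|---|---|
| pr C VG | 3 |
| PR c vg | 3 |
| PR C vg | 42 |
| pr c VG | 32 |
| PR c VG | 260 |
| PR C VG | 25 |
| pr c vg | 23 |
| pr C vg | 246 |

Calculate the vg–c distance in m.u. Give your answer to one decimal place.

The two most frequent reciprocal classes, pr C vg and PR c VG, are the parental types, so the F1 was pr C vg / PR c VG.
The two rarest classes, pr C VG and PR c vg, are the double crossovers. Comparing them with the parentals, only the vg allele has switched, so vg is the middle locus and the order is pr – vg – c.
Crossovers in the vg–c interval produce the single-crossover classes pr c vg and PR C VG (23 + 25 = 48) plus the double crossovers (6).
RF(vg–c) = (48 + 6) / 634 = 54/634 = 0.0852 → 8.5 m.u.

8.5 m.u.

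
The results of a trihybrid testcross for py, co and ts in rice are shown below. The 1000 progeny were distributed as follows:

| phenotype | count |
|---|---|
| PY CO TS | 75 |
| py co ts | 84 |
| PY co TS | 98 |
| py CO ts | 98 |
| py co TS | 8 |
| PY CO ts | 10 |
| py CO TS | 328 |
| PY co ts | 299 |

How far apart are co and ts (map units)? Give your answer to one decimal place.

The two most frequent reciprocal classes, py CO TS and PY co ts, are the parental types, so the F1 was py CO TS / PY co ts.
The two rarest classes, py co TS and PY CO ts, are the double crossovers. Comparing them with the parentals, only the co allele has switched, so co is the middle locus and the order is py – co – ts.
Crossovers in the co–ts interval produce the single-crossover classes py CO ts and PY co TS (98 + 98 = 196) plus the double crossovers (18).
RF(co–ts) = (196 + 18) / 1000 = 214/1000 = 0.2140 → 21.4 map units.

21.4 map units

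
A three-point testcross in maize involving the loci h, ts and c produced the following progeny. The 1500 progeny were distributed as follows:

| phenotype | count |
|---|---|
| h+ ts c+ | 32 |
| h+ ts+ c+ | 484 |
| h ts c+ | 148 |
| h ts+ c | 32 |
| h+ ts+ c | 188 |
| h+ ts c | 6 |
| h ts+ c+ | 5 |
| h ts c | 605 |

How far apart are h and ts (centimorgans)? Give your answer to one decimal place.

The two most frequent reciprocal classes, h ts c and h+ ts+ c+, are the parental types, so the F1 was h ts c / h+ ts+ c+.
The two rarest classes, h+ ts c and h ts+ c+, are the double crossovers. Comparing them with the parentals, only the h allele has switched, so h is the middle locus and the order is ts – h – c.
Crossovers in the ts–h interval produce the single-crossover classes h ts+ c and h+ ts c+ (32 + 32 = 64) plus the double crossovers (11).
RF(ts–h) = (64 + 11) / 1500 = 75/1500 = 0.0500 → 5.0 centimorgans.

5.0 centimorgans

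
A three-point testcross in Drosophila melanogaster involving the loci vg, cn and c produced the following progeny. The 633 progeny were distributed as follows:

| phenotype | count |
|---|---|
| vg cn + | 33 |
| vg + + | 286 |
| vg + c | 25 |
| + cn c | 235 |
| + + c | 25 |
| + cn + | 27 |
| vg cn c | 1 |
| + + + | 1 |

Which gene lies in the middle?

The two most frequent reciprocal classes, + cn c and vg + +, are the parental types, so the F1 was + cn c / vg + +.
The two rarest classes, vg cn c and + + +, are the double crossovers. Comparing them with the parentals, only the vg allele has switched, so vg is the middle locus and the order is c – vg – cn.

vg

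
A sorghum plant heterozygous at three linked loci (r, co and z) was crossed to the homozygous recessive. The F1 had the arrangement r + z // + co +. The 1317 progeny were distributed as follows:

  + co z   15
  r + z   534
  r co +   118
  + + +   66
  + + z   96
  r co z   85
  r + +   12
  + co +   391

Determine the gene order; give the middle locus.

The two rarest classes, r + + and + co z, are the double crossovers. Comparing them with the parentals, only the z allele has switched, so z is the middle locus and the order is r – z – co.

z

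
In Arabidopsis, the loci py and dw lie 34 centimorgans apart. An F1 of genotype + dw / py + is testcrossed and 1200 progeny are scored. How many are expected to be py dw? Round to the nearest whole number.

A map distance of 34 centimorgans corresponds to a recombination frequency of 0.340.
The F1 is + dw / py +, so py dw is a recombinant gamete class with expected frequency r/2 = 0.340/2 = 0.1700.
Expected number = 0.1700 × 1200 = 204.00 ≈ 204.

204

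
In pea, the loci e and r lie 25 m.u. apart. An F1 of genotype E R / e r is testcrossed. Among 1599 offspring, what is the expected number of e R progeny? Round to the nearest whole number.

A map distance of 25 m.u. corresponds to a recombination frequency of 0.250.
The F1 is E R / e r, so e R is a recombinant gamete class with expected frequency r/2 = 0.250/2 = 0.1250.
Expected number = 0.1250 × 1599 = 199.88 ≈ 200.

200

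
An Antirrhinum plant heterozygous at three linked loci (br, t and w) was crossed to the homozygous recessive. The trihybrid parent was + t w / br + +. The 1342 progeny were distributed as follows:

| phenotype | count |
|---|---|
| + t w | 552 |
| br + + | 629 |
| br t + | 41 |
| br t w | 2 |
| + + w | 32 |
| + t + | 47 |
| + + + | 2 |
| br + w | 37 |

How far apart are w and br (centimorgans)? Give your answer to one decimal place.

6.6 centimorgans

The two rarest classes, br t w and + + +, are the double crossovers. Comparing them with the parentals, only the br allele has switched, so br is the middle locus and the order is w – br – t.
Crossovers in the w–br interval produce the single-crossover classes + t + and br + w (47 + 37 = 84) plus the double crossovers (4).
RF(w–br) = (84 + 4) / 1342 = 88/1342 = 0.0656 → 6.6 centimorgans.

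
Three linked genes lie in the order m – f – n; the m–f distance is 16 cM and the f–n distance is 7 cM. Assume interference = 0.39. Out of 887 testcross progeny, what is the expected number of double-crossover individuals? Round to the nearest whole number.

Map distances give recombination frequencies of 0.160 and 0.070 for the two intervals.
With interference 0.39 (so coincidence = 0.61), expected double-crossover frequency = 0.160 × 0.070 × 0.61 = 0.00683.
Expected number = 0.00683 × 887 = 6.06 ≈ 6.

6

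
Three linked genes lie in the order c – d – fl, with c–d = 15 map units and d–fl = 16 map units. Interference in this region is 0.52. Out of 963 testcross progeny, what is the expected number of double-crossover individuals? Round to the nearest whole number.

11

Map distances give recombination frequencies of 0.150 and 0.160 for the two intervals.
With interference 0.52 (so coincidence = 0.48), expected double-crossover frequency = 0.150 × 0.160 × 0.48 = 0.01152.
Expected number = 0.01152 × 963 = 11.09 ≈ 11.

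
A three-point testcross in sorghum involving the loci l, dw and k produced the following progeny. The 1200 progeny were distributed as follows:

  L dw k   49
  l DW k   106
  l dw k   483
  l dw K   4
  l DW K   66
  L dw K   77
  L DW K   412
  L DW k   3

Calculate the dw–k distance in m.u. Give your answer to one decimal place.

The two most frequent reciprocal classes, L DW K and l dw k, are the parental types, so the F1 was L DW K / l dw k.
The two rarest classes, L DW k and l dw K, are the double crossovers. Comparing them with the parentals, only the k allele has switched, so k is the middle locus and the order is l – k – dw.
Crossovers in the k–dw interval produce the single-crossover classes L dw K and l DW k (77 + 106 = 183) plus the double crossovers (7).
RF(k–dw) = (183 + 7) / 1200 = 190/1200 = 0.1583 → 15.8 m.u.

15.8 m.u.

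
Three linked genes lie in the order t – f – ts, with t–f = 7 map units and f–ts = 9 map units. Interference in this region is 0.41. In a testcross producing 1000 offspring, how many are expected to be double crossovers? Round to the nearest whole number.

Map distances give recombination frequencies of 0.070 and 0.090 for the two intervals.
With interference 0.41 (so coincidence = 0.59), expected double-crossover frequency = 0.070 × 0.090 × 0.59 = 0.00372.
Expected number = 0.00372 × 1000 = 3.72 ≈ 4.

4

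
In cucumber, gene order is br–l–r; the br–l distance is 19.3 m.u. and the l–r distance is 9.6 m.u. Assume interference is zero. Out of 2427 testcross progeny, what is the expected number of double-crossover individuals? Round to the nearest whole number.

45

Map distances give recombination frequencies of 0.193 and 0.096 for the two intervals.
With no interference, expected double-crossover frequency = 0.193 × 0.096 = 0.01853.
Expected number = 0.01853 × 2427 = 44.97 ≈ 45.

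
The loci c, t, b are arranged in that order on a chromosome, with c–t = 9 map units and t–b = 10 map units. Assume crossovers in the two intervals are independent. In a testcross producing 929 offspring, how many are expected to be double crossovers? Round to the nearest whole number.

8

Map distances give recombination frequencies of 0.090 and 0.100 for the two intervals.
With no interference, expected double-crossover frequency = 0.090 × 0.100 = 0.00900.
Expected number = 0.00900 × 929 = 8.36 ≈ 8.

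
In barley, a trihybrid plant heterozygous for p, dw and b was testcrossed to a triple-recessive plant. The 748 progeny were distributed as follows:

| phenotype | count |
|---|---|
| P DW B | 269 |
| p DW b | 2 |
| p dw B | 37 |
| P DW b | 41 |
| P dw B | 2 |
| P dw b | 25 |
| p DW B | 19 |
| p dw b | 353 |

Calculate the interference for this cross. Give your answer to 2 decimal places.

The two most frequent reciprocal classes, p dw b and P DW B, are the parental types, so the F1 was p dw b / P DW B.
The two rarest classes, p DW b and P dw B, are the double crossovers. Comparing them with the parentals, only the dw allele has switched, so dw is the middle locus and the order is b – dw – p.
b–dw: (78 + 4)/748 = 0.1096; dw–p: (44 + 4)/748 = 0.0642.
Expected DCO frequency = 0.1096 × 0.0642 ≈ 0.00704; observed = 4/748 ≈ 0.00535.
Coefficient of coincidence = 0.00535/0.00704 ≈ 0.76; interference = 1 − 0.76 = 0.24.

0.24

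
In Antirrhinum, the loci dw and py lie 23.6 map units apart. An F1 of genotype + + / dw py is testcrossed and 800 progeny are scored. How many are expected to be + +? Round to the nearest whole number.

A map distance of 23.6 map units corresponds to a recombination frequency of 0.236.
The F1 is + + / dw py, so + + is a parental gamete class with expected frequency (1 − r)/2 = 0.764/2 = 0.3820.
Expected number = 0.3820 × 800 = 305.60 ≈ 306.

306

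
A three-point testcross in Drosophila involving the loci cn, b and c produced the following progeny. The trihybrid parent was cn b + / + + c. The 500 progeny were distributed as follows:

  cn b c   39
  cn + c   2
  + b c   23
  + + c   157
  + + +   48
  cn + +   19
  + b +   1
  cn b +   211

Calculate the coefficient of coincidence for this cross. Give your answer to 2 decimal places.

The two rarest classes, + b + and cn + c, are the double crossovers. Comparing them with the parentals, only the cn allele has switched, so cn is the middle locus and the order is c – cn – b.
c–cn: (87 + 3)/500 = 0.1800; cn–b: (42 + 3)/500 = 0.0900.
Expected DCO frequency = 0.1800 × 0.0900 ≈ 0.01620; observed = 3/500 ≈ 0.00600.
Coefficient of coincidence = 0.00600/0.01620 ≈ 0.37.

0.37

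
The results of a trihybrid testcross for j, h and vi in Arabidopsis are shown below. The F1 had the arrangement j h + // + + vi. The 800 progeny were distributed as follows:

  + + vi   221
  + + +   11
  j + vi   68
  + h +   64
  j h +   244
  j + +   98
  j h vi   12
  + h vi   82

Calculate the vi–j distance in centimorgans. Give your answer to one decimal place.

19.4 centimorgans

The two rarest classes, j h vi and + + +, are the double crossovers. Comparing them with the parentals, only the vi allele has switched, so vi is the middle locus and the order is h – vi – j.
Crossovers in the vi–j interval produce the single-crossover classes + h + and j + vi (64 + 68 = 132) plus the double crossovers (23).
RF(vi–j) = (132 + 23) / 800 = 155/800 = 0.1938 → 19.4 centimorgans.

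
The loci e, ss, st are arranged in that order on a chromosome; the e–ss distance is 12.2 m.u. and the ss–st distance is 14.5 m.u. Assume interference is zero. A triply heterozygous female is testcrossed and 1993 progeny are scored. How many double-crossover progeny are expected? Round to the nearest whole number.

Map distances give recombination frequencies of 0.122 and 0.145 for the two intervals.
With no interference, expected double-crossover frequency = 0.122 × 0.145 = 0.01769.
Expected number = 0.01769 × 1993 = 35.26 ≈ 35.

35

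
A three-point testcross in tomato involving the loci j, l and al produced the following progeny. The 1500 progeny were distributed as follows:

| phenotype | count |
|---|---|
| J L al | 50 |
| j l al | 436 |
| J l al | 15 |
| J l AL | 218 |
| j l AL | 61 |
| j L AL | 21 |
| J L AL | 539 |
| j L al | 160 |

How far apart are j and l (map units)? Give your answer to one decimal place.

The two most frequent reciprocal classes, J L AL and j l al, are the parental types, so the F1 was J L AL / j l al.
The two rarest classes, j L AL and J l al, are the double crossovers. Comparing them with the parentals, only the j allele has switched, so j is the middle locus and the order is l – j – al.
Crossovers in the l–j interval produce the single-crossover classes J l AL and j L al (218 + 160 = 378) plus the double crossovers (36).
RF(l–j) = (378 + 36) / 1500 = 414/1500 = 0.2760 → 27.6 map units.

27.6 map units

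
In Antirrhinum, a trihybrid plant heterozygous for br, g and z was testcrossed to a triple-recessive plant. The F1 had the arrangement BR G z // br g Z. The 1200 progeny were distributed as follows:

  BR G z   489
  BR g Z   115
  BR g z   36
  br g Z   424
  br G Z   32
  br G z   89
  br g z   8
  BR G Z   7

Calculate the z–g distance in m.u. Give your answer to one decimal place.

The two rarest classes, BR G Z and br g z, are the double crossovers. Comparing them with the parentals, only the z allele has switched, so z is the middle locus and the order is g – z – br.
Crossovers in the g–z interval produce the single-crossover classes BR g z and br G Z (36 + 32 = 68) plus the double crossovers (15).
RF(g–z) = (68 + 15) / 1200 = 83/1200 = 0.0692 → 6.9 m.u.

6.9 m.u.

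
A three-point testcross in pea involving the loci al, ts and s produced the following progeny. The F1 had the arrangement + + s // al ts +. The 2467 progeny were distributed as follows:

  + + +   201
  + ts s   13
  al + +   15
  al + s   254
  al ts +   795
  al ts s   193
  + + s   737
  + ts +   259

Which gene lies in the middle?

The two rarest classes, + ts s and al + +, are the double crossovers. Comparing them with the parentals, only the ts allele has switched, so ts is the middle locus and the order is s – ts – al.

ts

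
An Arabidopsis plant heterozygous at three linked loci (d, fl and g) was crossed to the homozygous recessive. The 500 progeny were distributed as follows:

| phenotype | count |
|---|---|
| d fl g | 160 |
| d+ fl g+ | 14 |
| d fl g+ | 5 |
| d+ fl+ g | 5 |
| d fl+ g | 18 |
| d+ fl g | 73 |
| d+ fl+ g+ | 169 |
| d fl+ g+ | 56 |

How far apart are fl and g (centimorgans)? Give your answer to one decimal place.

The two most frequent reciprocal classes, d fl g and d+ fl+ g+, are the parental types, so the F1 was d fl g / d+ fl+ g+.
The two rarest classes, d fl g+ and d+ fl+ g, are the double crossovers. Comparing them with the parentals, only the g allele has switched, so g is the middle locus and the order is fl – g – d.
Crossovers in the fl–g interval produce the single-crossover classes d fl+ g and d+ fl g+ (18 + 14 = 32) plus the double crossovers (10).
RF(fl–g) = (32 + 10) / 500 = 42/500 = 0.0840 → 8.4 centimorgans.

8.4 centimorgans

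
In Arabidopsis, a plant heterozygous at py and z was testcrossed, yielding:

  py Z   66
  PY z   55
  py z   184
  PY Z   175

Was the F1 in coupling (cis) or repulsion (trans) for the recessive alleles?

cis

The two most frequent classes are PY Z (175) and py z (184); these are the parental (non-recombinant) types.
So the F1 carried PY Z on one chromosome and py z on the other — the recessive alleles are on the same chromosome (cis / coupling).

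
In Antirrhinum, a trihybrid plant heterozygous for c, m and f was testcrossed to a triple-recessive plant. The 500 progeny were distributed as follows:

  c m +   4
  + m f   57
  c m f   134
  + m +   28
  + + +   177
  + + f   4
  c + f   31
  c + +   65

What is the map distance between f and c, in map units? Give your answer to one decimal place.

26.0 map units

The two most frequent reciprocal classes, + + + and c m f, are the parental types, so the F1 was + + + / c m f.
The two rarest classes, + + f and c m +, are the double crossovers. Comparing them with the parentals, only the f allele has switched, so f is the middle locus and the order is m – f – c.
Crossovers in the f–c interval produce the single-crossover classes c + + and + m f (65 + 57 = 122) plus the double crossovers (8).
RF(f–c) = (122 + 8) / 500 = 130/500 = 0.2600 → 26.0 map units.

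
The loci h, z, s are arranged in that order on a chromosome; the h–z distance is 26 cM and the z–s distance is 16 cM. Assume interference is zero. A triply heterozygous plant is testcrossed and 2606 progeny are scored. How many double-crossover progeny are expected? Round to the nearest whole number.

Map distances give recombination frequencies of 0.260 and 0.160 for the two intervals.
With no interference, expected double-crossover frequency = 0.260 × 0.160 = 0.04160.
Expected number = 0.04160 × 2606 = 108.41 ≈ 108.

108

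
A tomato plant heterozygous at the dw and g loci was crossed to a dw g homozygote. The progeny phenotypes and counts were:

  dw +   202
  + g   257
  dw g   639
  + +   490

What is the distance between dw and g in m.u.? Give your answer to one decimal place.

The two most frequent classes, + + (490) and dw g (639), are the parental types, so the F1 was + + / dw g.
The recombinant classes are + g and dw +: 257 + 202 = 459.
Recombination frequency = 459/1588 = 0.2890 ≈ 28.9%, i.e. 28.9 m.u.

28.9 m.u.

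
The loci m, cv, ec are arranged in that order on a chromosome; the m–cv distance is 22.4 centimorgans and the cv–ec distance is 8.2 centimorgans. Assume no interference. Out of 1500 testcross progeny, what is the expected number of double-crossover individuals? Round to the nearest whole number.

28

Map distances give recombination frequencies of 0.224 and 0.082 for the two intervals.
With no interference, expected double-crossover frequency = 0.224 × 0.082 = 0.01837.
Expected number = 0.01837 × 1500 = 27.55 ≈ 28.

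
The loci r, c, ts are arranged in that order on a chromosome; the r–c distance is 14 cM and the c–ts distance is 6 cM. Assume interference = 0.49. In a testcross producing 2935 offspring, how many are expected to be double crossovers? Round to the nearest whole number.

13

Map distances give recombination frequencies of 0.140 and 0.060 for the two intervals.
With interference 0.49 (so coincidence = 0.51), expected double-crossover frequency = 0.140 × 0.060 × 0.51 = 0.00428.
Expected number = 0.00428 × 2935 = 12.57 ≈ 13.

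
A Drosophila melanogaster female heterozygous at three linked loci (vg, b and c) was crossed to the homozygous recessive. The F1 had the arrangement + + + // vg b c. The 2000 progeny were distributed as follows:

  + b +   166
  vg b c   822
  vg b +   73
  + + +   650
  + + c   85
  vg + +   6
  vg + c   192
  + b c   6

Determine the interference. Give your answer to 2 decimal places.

The two rarest classes, vg + + and + b c, are the double crossovers. Comparing them with the parentals, only the vg allele has switched, so vg is the middle locus and the order is b – vg – c.
b–vg: (358 + 12)/2000 = 0.1850; vg–c: (158 + 12)/2000 = 0.0850.
Expected DCO frequency = 0.1850 × 0.0850 ≈ 0.01572; observed = 12/2000 ≈ 0.00600.
Coefficient of coincidence = 0.00600/0.01572 ≈ 0.38; interference = 1 − 0.38 = 0.62.

0.62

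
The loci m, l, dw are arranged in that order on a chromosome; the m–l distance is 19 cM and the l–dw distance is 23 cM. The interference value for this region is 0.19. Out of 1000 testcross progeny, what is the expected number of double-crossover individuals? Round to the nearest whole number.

Map distances give recombination frequencies of 0.190 and 0.230 for the two intervals.
With interference 0.19 (so coincidence = 0.81), expected double-crossover frequency = 0.190 × 0.230 × 0.81 = 0.03540.
Expected number = 0.03540 × 1000 = 35.40 ≈ 35.

35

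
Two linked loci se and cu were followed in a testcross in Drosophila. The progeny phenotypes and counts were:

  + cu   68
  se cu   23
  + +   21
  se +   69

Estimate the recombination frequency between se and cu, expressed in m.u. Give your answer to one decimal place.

The two most frequent classes, + cu (68) and se + (69), are the parental types, so the F1 was + cu / se +.
The recombinant classes are + + and se cu: 21 + 23 = 44.
Recombination frequency = 44/181 = 0.2431 ≈ 24.3%, i.e. 24.3 m.u.

24.3 m.u.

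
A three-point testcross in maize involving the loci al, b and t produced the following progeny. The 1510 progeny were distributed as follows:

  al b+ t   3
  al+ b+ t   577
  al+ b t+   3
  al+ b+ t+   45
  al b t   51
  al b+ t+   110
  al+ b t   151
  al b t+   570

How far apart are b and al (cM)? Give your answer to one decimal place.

The two most frequent reciprocal classes, al b t+ and al+ b+ t, are the parental types, so the F1 was al b t+ / al+ b+ t.
The two rarest classes, al+ b t+ and al b+ t, are the double crossovers. Comparing them with the parentals, only the al allele has switched, so al is the middle locus and the order is t – al – b.
Crossovers in the al–b interval produce the single-crossover classes al b+ t+ and al+ b t (110 + 151 = 261) plus the double crossovers (6).
RF(al–b) = (261 + 6) / 1510 = 267/1510 = 0.1768 → 17.7 cM.

17.7 cM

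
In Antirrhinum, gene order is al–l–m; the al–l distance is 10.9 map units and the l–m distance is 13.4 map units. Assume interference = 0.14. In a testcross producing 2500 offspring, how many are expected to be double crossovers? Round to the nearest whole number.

31

Map distances give recombination frequencies of 0.109 and 0.134 for the two intervals.
With interference 0.14 (so coincidence = 0.86), expected double-crossover frequency = 0.109 × 0.134 × 0.86 = 0.01256.
Expected number = 0.01256 × 2500 = 31.40 ≈ 31.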